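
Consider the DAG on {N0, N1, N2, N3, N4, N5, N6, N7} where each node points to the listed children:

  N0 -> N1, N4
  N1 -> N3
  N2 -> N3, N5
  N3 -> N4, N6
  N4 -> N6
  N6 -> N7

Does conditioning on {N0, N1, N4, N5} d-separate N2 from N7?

No

There are 3 undirected paths between N2 and N7; checking each against the conditioning set {N0, N1, N4, N5}:
  1. N2 → N3 → N4 → N6 → N7 — N3:chain[open]; N4:chain[blocks]; N6:chain[open] ⇒ blocked
  2. N2 → N3 → N6 → N7 — N3:chain[open]; N6:chain[open] ⇒ active
  3. N2 → N3 ← N1 ← N0 → N4 → N6 → N7 — N3:collider[open]; N1:chain[blocks]; N0:fork[blocks]; N4:chain[blocks]; N6:chain[open] ⇒ blocked
Because an active path exists, N2 and N7 are not d-separated.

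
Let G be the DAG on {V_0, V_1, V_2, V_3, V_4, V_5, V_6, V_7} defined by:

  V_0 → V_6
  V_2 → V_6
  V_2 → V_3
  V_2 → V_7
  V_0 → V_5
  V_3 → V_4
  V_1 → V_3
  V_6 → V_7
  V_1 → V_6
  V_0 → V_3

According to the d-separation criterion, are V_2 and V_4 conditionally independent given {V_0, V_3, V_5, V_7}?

There are 5 undirected paths between V_2 and V_4; checking each against the conditioning set {V_0, V_3, V_5, V_7}:
Path 1: V_2 → V_3 → V_4
  V_3 is a chain here and V_3 is conditioned on, so the path is blocked at V_3.
Path 2: V_2 → V_7 ← V_6 ← V_1 → V_3 → V_4
  V_3 is a chain here and V_3 is conditioned on, so the path is blocked at V_3.
Path 3: V_2 → V_7 ← V_6 ← V_0 → V_3 → V_4
  V_0 is a fork here and V_0 is conditioned on, so the path is blocked at V_0.
Path 4: V_2 → V_6 ← V_1 → V_3 → V_4
  V_3 is a chain here and V_3 is conditioned on, so the path is blocked at V_3.
Path 5: V_2 → V_6 ← V_0 → V_3 → V_4
  V_0 is a fork here and V_0 is conditioned on, so the path is blocked at V_0.
Every path is blocked, so V_2 and V_4 are d-separated given {V_0, V_3, V_5, V_7}.

Yes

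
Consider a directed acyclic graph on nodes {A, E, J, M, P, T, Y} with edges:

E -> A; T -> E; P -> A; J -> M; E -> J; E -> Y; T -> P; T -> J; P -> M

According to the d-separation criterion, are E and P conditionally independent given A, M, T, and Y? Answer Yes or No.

No

5 paths connect E and P; each must be blocked for d-separation to hold:
  1. E ← T → J → M ← P — T:fork[blocks]; J:chain[open]; M:collider[open] ⇒ blocked
  2. E ← T → P — T:fork[blocks] ⇒ blocked
  3. E → A ← P — A:collider[open] ⇒ active
  4. E → J ← T → P — J:collider[open]; T:fork[blocks] ⇒ blocked
  5. E → J → M ← P — J:chain[open]; M:collider[open] ⇒ active
At least one path is unblocked, so d-separation fails.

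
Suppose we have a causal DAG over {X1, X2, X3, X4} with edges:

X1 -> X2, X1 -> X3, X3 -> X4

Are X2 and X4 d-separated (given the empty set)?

No — X2 and X4 are not d-separated given ∅.

There is one path between X2 and X4:
  1. X2 ← X1 → X3 → X4 — X1:fork[open]; X3:chain[open] ⇒ active
Because an active path exists, X2 and X4 are not d-separated.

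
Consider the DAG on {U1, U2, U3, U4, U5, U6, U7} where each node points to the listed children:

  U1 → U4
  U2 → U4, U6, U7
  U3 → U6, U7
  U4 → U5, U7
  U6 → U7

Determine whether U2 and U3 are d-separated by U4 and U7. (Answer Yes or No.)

No

Enumerating the 6 paths from U2 to U3 and testing each for blocking by {U4, U7}:
Path 1: U2 → U6 ← U3
  U6 is a collider and its descendant U7 is conditioned on, which opens it — no node blocks this path, so it is active.
Path 2: U2 → U6 → U7 ← U3
  U6 is a chain and U6 is not conditioned on; U7 is a collider and U7 is conditioned on, which opens it — no node blocks this path, so it is active.
Path 3: U2 → U7 ← U3
  U7 is a collider and U7 is conditioned on, which opens it — no node blocks this path, so it is active.
Path 4: U2 → U7 ← U6 ← U3
  U7 is a collider and U7 is conditioned on, which opens it; U6 is a chain and U6 is not conditioned on — no node blocks this path, so it is active.
Path 5: U2 → U4 → U7 ← U3
  U4 is a chain here and U4 is conditioned on, so the path is blocked at U4.
Path 6: U2 → U4 → U7 ← U6 ← U3
  U4 is a chain here and U4 is conditioned on, so the path is blocked at U4.
At least one path is unblocked, so d-separation fails.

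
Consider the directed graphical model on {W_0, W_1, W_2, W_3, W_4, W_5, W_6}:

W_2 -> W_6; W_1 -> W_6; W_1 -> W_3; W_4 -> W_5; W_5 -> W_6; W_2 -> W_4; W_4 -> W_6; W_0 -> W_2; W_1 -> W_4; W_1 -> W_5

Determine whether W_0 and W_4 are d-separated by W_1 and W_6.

No — W_0 and W_4 are not d-separated given {W_1, W_6}.

We examine all 6 paths between W_0 and W_4:
Path 1: W_0 → W_2 → W_6 ← W_1 → W_4
  W_1 is a fork here and W_1 is conditioned on, so the path is blocked at W_1.
Path 2: W_0 → W_2 → W_6 ← W_1 → W_5 ← W_4
  W_1 is a fork here and W_1 is conditioned on, so the path is blocked at W_1.
Path 3: W_0 → W_2 → W_6 ← W_4
  W_2 is a chain and W_2 is not conditioned on; W_6 is a collider and W_6 is conditioned on, which opens it — no node blocks this path, so it is active.
Path 4: W_0 → W_2 → W_6 ← W_5 ← W_1 → W_4
  W_1 is a fork here and W_1 is conditioned on, so the path is blocked at W_1.
Path 5: W_0 → W_2 → W_6 ← W_5 ← W_4
  W_2 is a chain and W_2 is not conditioned on; W_6 is a collider and W_6 is conditioned on, which opens it; W_5 is a chain and W_5 is not conditioned on — no node blocks this path, so it is active.
Path 6: W_0 → W_2 → W_4
  W_2 is a chain and W_2 is not conditioned on — no node blocks this path, so it is active.
At least one path is unblocked, so d-separation fails.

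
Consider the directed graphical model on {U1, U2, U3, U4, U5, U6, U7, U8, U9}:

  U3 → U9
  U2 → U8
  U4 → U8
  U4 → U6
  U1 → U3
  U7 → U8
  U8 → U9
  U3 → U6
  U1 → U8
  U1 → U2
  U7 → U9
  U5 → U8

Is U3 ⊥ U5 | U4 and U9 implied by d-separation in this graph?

Enumerating the 5 paths from U3 to U5 and testing each for blocking by {U4, U9}:
Path 1: U3 → U9 ← U7 → U8 ← U5
  U9 is a collider and U9 is conditioned on, which opens it; U7 is a fork and U7 is not conditioned on; U8 is a collider and its descendant U9 is conditioned on, which opens it — no node blocks this path, so it is active.
Path 2: U3 → U9 ← U8 ← U5
  U9 is a collider and U9 is conditioned on, which opens it; U8 is a chain and U8 is not conditioned on — no node blocks this path, so it is active.
Path 3: U3 → U6 ← U4 → U8 ← U5
  U6 is a collider here and neither U6 nor any of its descendants is conditioned on, so the collider stays closed — the path is blocked at U6.
Path 4: U3 ← U1 → U2 → U8 ← U5
  U1 is a fork and U1 is not conditioned on; U2 is a chain and U2 is not conditioned on; U8 is a collider and its descendant U9 is conditioned on, which opens it — no node blocks this path, so it is active.
Path 5: U3 ← U1 → U8 ← U5
  U1 is a fork and U1 is not conditioned on; U8 is a collider and its descendant U9 is conditioned on, which opens it — no node blocks this path, so it is active.
At least one path is unblocked, so d-separation fails.

No — U3 and U5 are not d-separated given {U4, U9}.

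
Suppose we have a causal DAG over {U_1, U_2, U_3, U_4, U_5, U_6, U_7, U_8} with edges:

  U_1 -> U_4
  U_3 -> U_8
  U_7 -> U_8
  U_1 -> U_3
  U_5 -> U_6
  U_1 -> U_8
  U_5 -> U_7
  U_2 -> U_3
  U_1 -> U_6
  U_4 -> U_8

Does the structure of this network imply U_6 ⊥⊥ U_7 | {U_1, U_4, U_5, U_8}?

Yes — U_6 and U_7 are d-separated given {U_1, U_4, U_5, U_8}.

There are 4 undirected paths between U_6 and U_7; checking each against the conditioning set {U_1, U_4, U_5, U_8}:
  1. U_6 ← U_5 → U_7 — U_5:fork[blocks] ⇒ blocked
  2. U_6 ← U_1 → U_4 → U_8 ← U_7 — U_1:fork[blocks]; U_4:chain[blocks]; U_8:collider[open] ⇒ blocked
  3. U_6 ← U_1 → U_3 → U_8 ← U_7 — U_1:fork[blocks]; U_3:chain[open]; U_8:collider[open] ⇒ blocked
  4. U_6 ← U_1 → U_8 ← U_7 — U_1:fork[blocks]; U_8:collider[open] ⇒ blocked
All paths are blocked; U_6 ⊥ U_7 | {U_1, U_4, U_5, U_8} holds.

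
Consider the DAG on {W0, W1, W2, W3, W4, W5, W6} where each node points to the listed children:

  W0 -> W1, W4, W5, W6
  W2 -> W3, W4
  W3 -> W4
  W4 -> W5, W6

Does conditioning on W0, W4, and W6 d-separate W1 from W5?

Yes

Enumerating the 3 paths from W1 to W5 and testing each for blocking by {W0, W4, W6}:
Path 1: W1 ← W0 → W5
  W0 is a fork here and W0 is conditioned on, so the path is blocked at W0.
Path 2: W1 ← W0 → W6 ← W4 → W5
  W0 is a fork here and W0 is conditioned on, so the path is blocked at W0.
Path 3: W1 ← W0 → W4 → W5
  W0 is a fork here and W0 is conditioned on, so the path is blocked at W0.
Every path is blocked, so W1 and W5 are d-separated given {W0, W4, W6}.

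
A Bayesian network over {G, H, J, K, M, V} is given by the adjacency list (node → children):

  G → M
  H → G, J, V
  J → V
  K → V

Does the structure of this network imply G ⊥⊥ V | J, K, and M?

We examine all 2 paths between G and V:
Path 1: G ← H → J → V
  J is a chain here and J is conditioned on, so the path is blocked at J.
Path 2: G ← H → V
  H is a fork and H is not conditioned on — no node blocks this path, so it is active.
Because an active path exists, G and V are not d-separated.

No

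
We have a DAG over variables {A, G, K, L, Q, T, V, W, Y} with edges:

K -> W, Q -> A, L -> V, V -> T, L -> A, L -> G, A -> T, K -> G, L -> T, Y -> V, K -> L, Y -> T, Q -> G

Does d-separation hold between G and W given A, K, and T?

Yes — G and W are d-separated given {A, K, T}.

We examine all 6 paths between G and W:
  1. G ← L ← K → W — L:chain[open]; K:fork[blocks] ⇒ blocked
  2. G ← K → W — K:fork[blocks] ⇒ blocked
  3. G ← Q → A ← L ← K → W — Q:fork[open]; A:collider[open]; L:chain[open]; K:fork[blocks] ⇒ blocked
  4. G ← Q → A → T ← V ← L ← K → W — Q:fork[open]; A:chain[blocks]; T:collider[open]; V:chain[open]; L:chain[open]; K:fork[blocks] ⇒ blocked
  5. G ← Q → A → T ← L ← K → W — Q:fork[open]; A:chain[blocks]; T:collider[open]; L:chain[open]; K:fork[blocks] ⇒ blocked
  6. G ← Q → A → T ← Y → V ← L ← K → W — Q:fork[open]; A:chain[blocks]; T:collider[open]; Y:fork[open]; V:collider[open]; L:chain[open]; K:fork[blocks] ⇒ blocked
All paths are blocked; G ⊥ W | {A, K, T} holds.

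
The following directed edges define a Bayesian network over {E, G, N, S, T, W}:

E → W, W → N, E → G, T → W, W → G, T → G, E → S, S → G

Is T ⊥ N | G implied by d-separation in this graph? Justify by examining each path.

We examine all 4 paths between T and N:
Path 1: T → G ← S ← E → W → N
  G is a collider and G is conditioned on, which opens it; S is a chain and S is not conditioned on; E is a fork and E is not conditioned on; W is a chain and W is not conditioned on — no node blocks this path, so it is active.
Path 2: T → G ← W → N
  G is a collider and G is conditioned on, which opens it; W is a fork and W is not conditioned on — no node blocks this path, so it is active.
Path 3: T → G ← E → W → N
  G is a collider and G is conditioned on, which opens it; E is a fork and E is not conditioned on; W is a chain and W is not conditioned on — no node blocks this path, so it is active.
Path 4: T → W → N
  W is a chain and W is not conditioned on — no node blocks this path, so it is active.
Because an active path exists, T and N are not d-separated.

No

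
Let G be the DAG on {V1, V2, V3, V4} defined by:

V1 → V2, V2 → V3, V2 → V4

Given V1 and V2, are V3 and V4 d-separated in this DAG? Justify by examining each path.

Only one path connects V3 and V4:
Path 1: V3 ← V2 → V4
  V2 is a fork here and V2 is conditioned on, so the path is blocked at V2.
Since every path is blocked, d-separation holds.

Yes — V3 and V4 are d-separated given {V1, V2}.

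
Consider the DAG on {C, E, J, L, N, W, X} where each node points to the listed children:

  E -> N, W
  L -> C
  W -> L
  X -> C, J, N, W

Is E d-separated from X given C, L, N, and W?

No

3 paths connect E and X; each must be blocked for d-separation to hold:
  1. E → W ← X — W:collider[open] ⇒ active
  2. E → W → L → C ← X — W:chain[blocks]; L:chain[blocks]; C:collider[open] ⇒ blocked
  3. E → N ← X — N:collider[open] ⇒ active
Because an active path exists, E and X are not d-separated.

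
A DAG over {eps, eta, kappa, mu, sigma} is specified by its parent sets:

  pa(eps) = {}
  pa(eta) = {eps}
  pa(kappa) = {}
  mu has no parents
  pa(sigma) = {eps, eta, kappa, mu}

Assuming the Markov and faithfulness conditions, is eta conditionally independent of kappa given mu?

Yes — eta and kappa are d-separated given {mu}.

There are 2 undirected paths between eta and kappa; checking each against the conditioning set {mu}:
Path 1: eta ← eps → sigma ← kappa
  sigma is a collider here and neither sigma nor any of its descendants is conditioned on, so the collider stays closed — the path is blocked at sigma.
Path 2: eta → sigma ← kappa
  sigma is a collider here and neither sigma nor any of its descendants is conditioned on, so the collider stays closed — the path is blocked at sigma.
All paths are blocked; eta ⊥ kappa | {mu} holds.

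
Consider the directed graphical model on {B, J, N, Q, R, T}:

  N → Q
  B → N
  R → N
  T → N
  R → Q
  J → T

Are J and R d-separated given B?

Yes

We examine all 2 paths between J and R:
Path 1: J → T → N ← R
  N is a collider here and neither N nor any of its descendants is conditioned on, so the collider stays closed — the path is blocked at N.
Path 2: J → T → N → Q ← R
  Q is a collider here and neither Q nor any of its descendants is conditioned on, so the collider stays closed — the path is blocked at Q.
All paths are blocked; J ⊥ R | {B} holds.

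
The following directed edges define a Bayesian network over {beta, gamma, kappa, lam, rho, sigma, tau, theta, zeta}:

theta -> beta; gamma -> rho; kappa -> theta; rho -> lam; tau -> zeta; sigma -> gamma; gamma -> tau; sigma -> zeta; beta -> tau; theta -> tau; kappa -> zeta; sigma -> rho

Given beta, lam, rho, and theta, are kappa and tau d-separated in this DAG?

5 paths connect kappa and tau; each must be blocked for d-separation to hold:
Path 1: kappa → theta → beta → tau
  theta is a chain here and theta is conditioned on, so the path is blocked at theta.
Path 2: kappa → theta → tau
  theta is a chain here and theta is conditioned on, so the path is blocked at theta.
Path 3: kappa → zeta ← sigma → gamma → tau
  zeta is a collider here and neither zeta nor any of its descendants is conditioned on, so the collider stays closed — the path is blocked at zeta.
Path 4: kappa → zeta ← sigma → rho ← gamma → tau
  zeta is a collider here and neither zeta nor any of its descendants is conditioned on, so the collider stays closed — the path is blocked at zeta.
Path 5: kappa → zeta ← tau
  zeta is a collider here and neither zeta nor any of its descendants is conditioned on, so the collider stays closed — the path is blocked at zeta.
Every path is blocked, so kappa and tau are d-separated given {beta, lam, rho, theta}.

Yes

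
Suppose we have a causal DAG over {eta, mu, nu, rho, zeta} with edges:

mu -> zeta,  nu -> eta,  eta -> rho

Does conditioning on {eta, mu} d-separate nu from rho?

There is one path between nu and rho:
Path 1: nu → eta → rho
  eta is a chain here and eta is conditioned on, so the path is blocked at eta.
Every path is blocked, so nu and rho are d-separated given {eta, mu}.

Yes — nu and rho are d-separated given {eta, mu}.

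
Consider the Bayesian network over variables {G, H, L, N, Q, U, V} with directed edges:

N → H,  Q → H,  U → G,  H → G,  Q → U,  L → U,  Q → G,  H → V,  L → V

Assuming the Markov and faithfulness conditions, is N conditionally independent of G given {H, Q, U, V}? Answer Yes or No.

Yes

We examine all 5 paths between N and G:
Path 1: N → H → G
  H is a chain here and H is conditioned on, so the path is blocked at H.
Path 2: N → H → V ← L → U → G
  H is a chain here and H is conditioned on, so the path is blocked at H.
Path 3: N → H → V ← L → U ← Q → G
  H is a chain here and H is conditioned on, so the path is blocked at H.
Path 4: N → H ← Q → U → G
  Q is a fork here and Q is conditioned on, so the path is blocked at Q.
Path 5: N → H ← Q → G
  Q is a fork here and Q is conditioned on, so the path is blocked at Q.
Since every path is blocked, d-separation holds.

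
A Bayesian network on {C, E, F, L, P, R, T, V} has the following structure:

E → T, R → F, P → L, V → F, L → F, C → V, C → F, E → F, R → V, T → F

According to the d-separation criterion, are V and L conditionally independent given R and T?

Yes

3 paths connect V and L; each must be blocked for d-separation to hold:
  1. V ← C → F ← L — C:fork[open]; F:collider[blocks] ⇒ blocked
  2. V → F ← L — F:collider[blocks] ⇒ blocked
  3. V ← R → F ← L — R:fork[blocks]; F:collider[blocks] ⇒ blocked
Since every path is blocked, d-separation holds.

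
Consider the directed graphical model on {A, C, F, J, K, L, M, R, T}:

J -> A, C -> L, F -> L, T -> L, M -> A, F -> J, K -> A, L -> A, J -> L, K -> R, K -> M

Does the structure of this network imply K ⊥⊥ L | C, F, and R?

Yes

There are 6 undirected paths between K and L; checking each against the conditioning set {C, F, R}:
Path 1: K → M → A ← J ← F → L
  A is a collider here and neither A nor any of its descendants is conditioned on, so the collider stays closed — the path is blocked at A.
Path 2: K → M → A ← J → L
  A is a collider here and neither A nor any of its descendants is conditioned on, so the collider stays closed — the path is blocked at A.
Path 3: K → M → A ← L
  A is a collider here and neither A nor any of its descendants is conditioned on, so the collider stays closed — the path is blocked at A.
Path 4: K → A ← J ← F → L
  A is a collider here and neither A nor any of its descendants is conditioned on, so the collider stays closed — the path is blocked at A.
Path 5: K → A ← J → L
  A is a collider here and neither A nor any of its descendants is conditioned on, so the collider stays closed — the path is blocked at A.
Path 6: K → A ← L
  A is a collider here and neither A nor any of its descendants is conditioned on, so the collider stays closed — the path is blocked at A.
All paths are blocked; K ⊥ L | {C, F, R} holds.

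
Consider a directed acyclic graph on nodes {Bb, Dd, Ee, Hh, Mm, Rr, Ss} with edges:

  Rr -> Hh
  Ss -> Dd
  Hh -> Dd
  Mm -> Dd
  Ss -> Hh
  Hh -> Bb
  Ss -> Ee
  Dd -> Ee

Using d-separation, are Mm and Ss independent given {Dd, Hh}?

No — Mm and Ss are not d-separated given {Dd, Hh}.

3 paths connect Mm and Ss; each must be blocked for d-separation to hold:
Path 1: Mm → Dd → Ee ← Ss
  Dd is a chain here and Dd is conditioned on, so the path is blocked at Dd.
Path 2: Mm → Dd ← Ss
  Dd is a collider and Dd is conditioned on, which opens it — no node blocks this path, so it is active.
Path 3: Mm → Dd ← Hh ← Ss
  Hh is a chain here and Hh is conditioned on, so the path is blocked at Hh.
At least one path is unblocked, so d-separation fails.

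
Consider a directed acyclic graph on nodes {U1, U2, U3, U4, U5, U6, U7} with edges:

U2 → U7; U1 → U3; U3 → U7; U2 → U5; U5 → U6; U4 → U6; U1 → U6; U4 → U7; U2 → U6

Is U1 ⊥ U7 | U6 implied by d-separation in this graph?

Enumerating the 4 paths from U1 to U7 and testing each for blocking by {U6}:
Path 1: U1 → U6 ← U4 → U7
  U6 is a collider and U6 is conditioned on, which opens it; U4 is a fork and U4 is not conditioned on — no node blocks this path, so it is active.
Path 2: U1 → U6 ← U2 → U7
  U6 is a collider and U6 is conditioned on, which opens it; U2 is a fork and U2 is not conditioned on — no node blocks this path, so it is active.
Path 3: U1 → U6 ← U5 ← U2 → U7
  U6 is a collider and U6 is conditioned on, which opens it; U5 is a chain and U5 is not conditioned on; U2 is a fork and U2 is not conditioned on — no node blocks this path, so it is active.
Path 4: U1 → U3 → U7
  U3 is a chain and U3 is not conditioned on — no node blocks this path, so it is active.
Because an active path exists, U1 and U7 are not d-separated.

No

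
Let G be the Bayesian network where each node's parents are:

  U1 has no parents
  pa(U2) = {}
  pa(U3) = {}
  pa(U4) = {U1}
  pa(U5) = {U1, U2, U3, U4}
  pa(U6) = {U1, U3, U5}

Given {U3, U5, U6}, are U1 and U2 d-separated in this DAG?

No

We examine all 4 paths between U1 and U2:
Path 1: U1 → U5 ← U2
  U5 is a collider and U5 is conditioned on, which opens it — no node blocks this path, so it is active.
Path 2: U1 → U4 → U5 ← U2
  U4 is a chain and U4 is not conditioned on; U5 is a collider and U5 is conditioned on, which opens it — no node blocks this path, so it is active.
Path 3: U1 → U6 ← U3 → U5 ← U2
  U3 is a fork here and U3 is conditioned on, so the path is blocked at U3.
Path 4: U1 → U6 ← U5 ← U2
  U5 is a chain here and U5 is conditioned on, so the path is blocked at U5.
Since the path U1 → U5 ← U2 is active, U1 and U2 are not d-separated given {U3, U5, U6}.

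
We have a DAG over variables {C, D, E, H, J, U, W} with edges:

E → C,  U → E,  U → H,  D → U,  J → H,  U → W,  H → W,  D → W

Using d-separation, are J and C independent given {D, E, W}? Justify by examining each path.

3 paths connect J and C; each must be blocked for d-separation to hold:
Path 1: J → H ← U → E → C
  E is a chain here and E is conditioned on, so the path is blocked at E.
Path 2: J → H → W ← U → E → C
  E is a chain here and E is conditioned on, so the path is blocked at E.
Path 3: J → H → W ← D → U → E → C
  D is a fork here and D is conditioned on, so the path is blocked at D.
Since every path is blocked, d-separation holds.

Yes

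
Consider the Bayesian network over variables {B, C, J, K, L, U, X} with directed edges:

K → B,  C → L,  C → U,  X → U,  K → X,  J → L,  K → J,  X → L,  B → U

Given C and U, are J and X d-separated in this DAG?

We examine all 6 paths between J and X:
  1. J ← K → B → U ← X — K:fork[open]; B:chain[open]; U:collider[open] ⇒ active
  2. J ← K → B → U ← C → L ← X — K:fork[open]; B:chain[open]; U:collider[open]; C:fork[blocks]; L:collider[blocks] ⇒ blocked
  3. J ← K → X — K:fork[open] ⇒ active
  4. J → L ← X — L:collider[blocks] ⇒ blocked
  5. J → L ← C → U ← B ← K → X — L:collider[blocks]; C:fork[blocks]; U:collider[open]; B:chain[open]; K:fork[open] ⇒ blocked
  6. J → L ← C → U ← X — L:collider[blocks]; C:fork[blocks]; U:collider[open] ⇒ blocked
At least one path is unblocked, so d-separation fails.

No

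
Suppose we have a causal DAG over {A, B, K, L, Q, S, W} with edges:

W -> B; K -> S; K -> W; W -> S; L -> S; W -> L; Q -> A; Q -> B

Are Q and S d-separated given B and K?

No

Enumerating the 3 paths from Q to S and testing each for blocking by {B, K}:
Path 1: Q → B ← W → S
  B is a collider and B is conditioned on, which opens it; W is a fork and W is not conditioned on — no node blocks this path, so it is active.
Path 2: Q → B ← W → L → S
  B is a collider and B is conditioned on, which opens it; W is a fork and W is not conditioned on; L is a chain and L is not conditioned on — no node blocks this path, so it is active.
Path 3: Q → B ← W ← K → S
  K is a fork here and K is conditioned on, so the path is blocked at K.
Since the path Q → B ← W → S is active, Q and S are not d-separated given {B, K}.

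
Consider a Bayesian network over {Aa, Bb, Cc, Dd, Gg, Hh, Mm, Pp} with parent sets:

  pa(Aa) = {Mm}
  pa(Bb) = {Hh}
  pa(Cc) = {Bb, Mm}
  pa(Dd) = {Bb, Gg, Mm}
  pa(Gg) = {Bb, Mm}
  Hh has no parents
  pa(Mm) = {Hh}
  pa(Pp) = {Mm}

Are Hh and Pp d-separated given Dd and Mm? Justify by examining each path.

Yes

There are 6 undirected paths between Hh and Pp; checking each against the conditioning set {Dd, Mm}:
  1. Hh → Bb → Dd ← Gg ← Mm → Pp — Bb:chain[open]; Dd:collider[open]; Gg:chain[open]; Mm:fork[blocks] ⇒ blocked
  2. Hh → Bb → Dd ← Mm → Pp — Bb:chain[open]; Dd:collider[open]; Mm:fork[blocks] ⇒ blocked
  3. Hh → Bb → Gg → Dd ← Mm → Pp — Bb:chain[open]; Gg:chain[open]; Dd:collider[open]; Mm:fork[blocks] ⇒ blocked
  4. Hh → Bb → Gg ← Mm → Pp — Bb:chain[open]; Gg:collider[open]; Mm:fork[blocks] ⇒ blocked
  5. Hh → Bb → Cc ← Mm → Pp — Bb:chain[open]; Cc:collider[blocks]; Mm:fork[blocks] ⇒ blocked
  6. Hh → Mm → Pp — Mm:chain[blocks] ⇒ blocked
Since every path is blocked, d-separation holds.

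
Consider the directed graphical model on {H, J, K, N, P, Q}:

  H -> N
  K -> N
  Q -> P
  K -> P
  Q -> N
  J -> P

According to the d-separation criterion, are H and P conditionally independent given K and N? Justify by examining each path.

No — H and P are not d-separated given {K, N}.

There are 2 undirected paths between H and P; checking each against the conditioning set {K, N}:
  1. H → N ← Q → P — N:collider[open]; Q:fork[open] ⇒ active
  2. H → N ← K → P — N:collider[open]; K:fork[blocks] ⇒ blocked
Since the path H → N ← Q → P is active, H and P are not d-separated given {K, N}.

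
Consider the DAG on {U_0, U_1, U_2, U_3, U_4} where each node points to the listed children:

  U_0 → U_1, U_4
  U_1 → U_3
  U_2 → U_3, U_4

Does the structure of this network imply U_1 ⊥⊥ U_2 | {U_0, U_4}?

Yes — U_1 and U_2 are d-separated given {U_0, U_4}.

2 paths connect U_1 and U_2; each must be blocked for d-separation to hold:
  1. U_1 ← U_0 → U_4 ← U_2 — U_0:fork[blocks]; U_4:collider[open] ⇒ blocked
  2. U_1 → U_3 ← U_2 — U_3:collider[blocks] ⇒ blocked
All paths are blocked; U_1 ⊥ U_2 | {U_0, U_4} holds.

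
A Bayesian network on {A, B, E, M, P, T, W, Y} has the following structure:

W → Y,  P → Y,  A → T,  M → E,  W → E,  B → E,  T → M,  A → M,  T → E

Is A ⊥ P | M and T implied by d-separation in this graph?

Yes

4 paths connect A and P; each must be blocked for d-separation to hold:
  1. A → M → E ← W → Y ← P — M:chain[blocks]; E:collider[blocks]; W:fork[open]; Y:collider[blocks] ⇒ blocked
  2. A → M ← T → E ← W → Y ← P — M:collider[open]; T:fork[blocks]; E:collider[blocks]; W:fork[open]; Y:collider[blocks] ⇒ blocked
  3. A → T → E ← W → Y ← P — T:chain[blocks]; E:collider[blocks]; W:fork[open]; Y:collider[blocks] ⇒ blocked
  4. A → T → M → E ← W → Y ← P — T:chain[blocks]; M:chain[blocks]; E:collider[blocks]; W:fork[open]; Y:collider[blocks] ⇒ blocked
Every path is blocked, so A and P are d-separated given {M, T}.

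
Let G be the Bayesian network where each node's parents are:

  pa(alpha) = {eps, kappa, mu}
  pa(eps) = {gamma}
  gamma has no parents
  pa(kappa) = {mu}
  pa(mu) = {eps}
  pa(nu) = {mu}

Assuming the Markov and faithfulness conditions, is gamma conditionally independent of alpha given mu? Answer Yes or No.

No — gamma and alpha are not d-separated given {mu}.

There are 3 undirected paths between gamma and alpha; checking each against the conditioning set {mu}:
Path 1: gamma → eps → alpha
  eps is a chain and eps is not conditioned on — no node blocks this path, so it is active.
Path 2: gamma → eps → mu → alpha
  mu is a chain here and mu is conditioned on, so the path is blocked at mu.
Path 3: gamma → eps → mu → kappa → alpha
  mu is a chain here and mu is conditioned on, so the path is blocked at mu.
Because an active path exists, gamma and alpha are not d-separated.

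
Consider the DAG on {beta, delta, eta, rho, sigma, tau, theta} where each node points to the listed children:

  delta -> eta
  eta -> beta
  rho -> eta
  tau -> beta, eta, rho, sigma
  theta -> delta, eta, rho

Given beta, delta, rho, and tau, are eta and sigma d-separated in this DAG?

Yes

There are 5 undirected paths between eta and sigma; checking each against the conditioning set {beta, delta, rho, tau}:
Path 1: eta ← rho ← tau → sigma
  rho is a chain here and rho is conditioned on, so the path is blocked at rho.
Path 2: eta ← theta → rho ← tau → sigma
  tau is a fork here and tau is conditioned on, so the path is blocked at tau.
Path 3: eta ← delta ← theta → rho ← tau → sigma
  delta is a chain here and delta is conditioned on, so the path is blocked at delta.
Path 4: eta ← tau → sigma
  tau is a fork here and tau is conditioned on, so the path is blocked at tau.
Path 5: eta → beta ← tau → sigma
  tau is a fork here and tau is conditioned on, so the path is blocked at tau.
Since every path is blocked, d-separation holds.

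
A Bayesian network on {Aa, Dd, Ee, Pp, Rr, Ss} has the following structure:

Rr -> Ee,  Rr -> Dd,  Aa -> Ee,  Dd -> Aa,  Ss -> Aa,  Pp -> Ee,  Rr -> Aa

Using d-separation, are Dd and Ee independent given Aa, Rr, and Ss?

4 paths connect Dd and Ee; each must be blocked for d-separation to hold:
Path 1: Dd ← Rr → Aa → Ee
  Rr is a fork here and Rr is conditioned on, so the path is blocked at Rr.
Path 2: Dd ← Rr → Ee
  Rr is a fork here and Rr is conditioned on, so the path is blocked at Rr.
Path 3: Dd → Aa ← Rr → Ee
  Rr is a fork here and Rr is conditioned on, so the path is blocked at Rr.
Path 4: Dd → Aa → Ee
  Aa is a chain here and Aa is conditioned on, so the path is blocked at Aa.
Since every path is blocked, d-separation holds.

Yes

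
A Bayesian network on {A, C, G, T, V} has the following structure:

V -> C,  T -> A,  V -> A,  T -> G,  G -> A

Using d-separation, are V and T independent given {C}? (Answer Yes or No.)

Enumerating the 2 paths from V to T and testing each for blocking by {C}:
Path 1: V → A ← T
  A is a collider here and neither A nor any of its descendants is conditioned on, so the collider stays closed — the path is blocked at A.
Path 2: V → A ← G ← T
  A is a collider here and neither A nor any of its descendants is conditioned on, so the collider stays closed — the path is blocked at A.
All paths are blocked; V ⊥ T | {C} holds.

Yes — V and T are d-separated given {C}.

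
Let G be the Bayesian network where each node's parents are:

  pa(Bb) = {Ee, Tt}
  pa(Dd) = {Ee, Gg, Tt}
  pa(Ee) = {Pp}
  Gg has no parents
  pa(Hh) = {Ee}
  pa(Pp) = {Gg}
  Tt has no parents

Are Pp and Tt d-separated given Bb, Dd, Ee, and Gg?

Yes

Enumerating the 4 paths from Pp to Tt and testing each for blocking by {Bb, Dd, Ee, Gg}:
  1. Pp ← Gg → Dd ← Ee → Bb ← Tt — Gg:fork[blocks]; Dd:collider[open]; Ee:fork[blocks]; Bb:collider[open] ⇒ blocked
  2. Pp ← Gg → Dd ← Tt — Gg:fork[blocks]; Dd:collider[open] ⇒ blocked
  3. Pp → Ee → Dd ← Tt — Ee:chain[blocks]; Dd:collider[open] ⇒ blocked
  4. Pp → Ee → Bb ← Tt — Ee:chain[blocks]; Bb:collider[open] ⇒ blocked
Every path is blocked, so Pp and Tt are d-separated given {Bb, Dd, Ee, Gg}.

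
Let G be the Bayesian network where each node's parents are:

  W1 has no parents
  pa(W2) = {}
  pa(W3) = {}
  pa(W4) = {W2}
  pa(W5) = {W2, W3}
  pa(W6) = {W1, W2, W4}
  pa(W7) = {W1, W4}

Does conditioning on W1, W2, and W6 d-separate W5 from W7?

Yes — W5 and W7 are d-separated given {W1, W2, W6}.

There are 4 undirected paths between W5 and W7; checking each against the conditioning set {W1, W2, W6}:
Path 1: W5 ← W2 → W4 → W6 ← W1 → W7
  W2 is a fork here and W2 is conditioned on, so the path is blocked at W2.
Path 2: W5 ← W2 → W4 → W7
  W2 is a fork here and W2 is conditioned on, so the path is blocked at W2.
Path 3: W5 ← W2 → W6 ← W4 → W7
  W2 is a fork here and W2 is conditioned on, so the path is blocked at W2.
Path 4: W5 ← W2 → W6 ← W1 → W7
  W2 is a fork here and W2 is conditioned on, so the path is blocked at W2.
All paths are blocked; W5 ⊥ W7 | {W1, W2, W6} holds.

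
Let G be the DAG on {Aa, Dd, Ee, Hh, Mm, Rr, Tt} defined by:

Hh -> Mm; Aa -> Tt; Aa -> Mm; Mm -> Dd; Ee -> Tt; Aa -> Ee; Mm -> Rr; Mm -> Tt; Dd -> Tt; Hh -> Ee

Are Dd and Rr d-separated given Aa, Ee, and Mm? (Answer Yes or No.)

Yes

6 paths connect Dd and Rr; each must be blocked for d-separation to hold:
Path 1: Dd ← Mm → Rr
  Mm is a fork here and Mm is conditioned on, so the path is blocked at Mm.
Path 2: Dd → Tt ← Aa → Mm → Rr
  Tt is a collider here and neither Tt nor any of its descendants is conditioned on, so the collider stays closed — the path is blocked at Tt.
Path 3: Dd → Tt ← Aa → Ee ← Hh → Mm → Rr
  Tt is a collider here and neither Tt nor any of its descendants is conditioned on, so the collider stays closed — the path is blocked at Tt.
Path 4: Dd → Tt ← Mm → Rr
  Tt is a collider here and neither Tt nor any of its descendants is conditioned on, so the collider stays closed — the path is blocked at Tt.
Path 5: Dd → Tt ← Ee ← Aa → Mm → Rr
  Tt is a collider here and neither Tt nor any of its descendants is conditioned on, so the collider stays closed — the path is blocked at Tt.
Path 6: Dd → Tt ← Ee ← Hh → Mm → Rr
  Tt is a collider here and neither Tt nor any of its descendants is conditioned on, so the collider stays closed — the path is blocked at Tt.
Every path is blocked, so Dd and Rr are d-separated given {Aa, Ee, Mm}.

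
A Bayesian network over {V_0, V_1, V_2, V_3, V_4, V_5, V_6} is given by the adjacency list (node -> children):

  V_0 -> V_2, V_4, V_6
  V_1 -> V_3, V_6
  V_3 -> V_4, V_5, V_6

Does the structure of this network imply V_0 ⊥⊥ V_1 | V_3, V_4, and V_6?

No

4 paths connect V_0 and V_1; each must be blocked for d-separation to hold:
Path 1: V_0 → V_6 ← V_1
  V_6 is a collider and V_6 is conditioned on, which opens it — no node blocks this path, so it is active.
Path 2: V_0 → V_6 ← V_3 ← V_1
  V_3 is a chain here and V_3 is conditioned on, so the path is blocked at V_3.
Path 3: V_0 → V_4 ← V_3 ← V_1
  V_3 is a chain here and V_3 is conditioned on, so the path is blocked at V_3.
Path 4: V_0 → V_4 ← V_3 → V_6 ← V_1
  V_3 is a fork here and V_3 is conditioned on, so the path is blocked at V_3.
Because an active path exists, V_0 and V_1 are not d-separated.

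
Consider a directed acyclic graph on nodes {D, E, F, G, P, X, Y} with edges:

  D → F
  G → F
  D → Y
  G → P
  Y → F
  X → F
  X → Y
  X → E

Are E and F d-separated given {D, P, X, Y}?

3 paths connect E and F; each must be blocked for d-separation to hold:
Path 1: E ← X → F
  X is a fork here and X is conditioned on, so the path is blocked at X.
Path 2: E ← X → Y → F
  X is a fork here and X is conditioned on, so the path is blocked at X.
Path 3: E ← X → Y ← D → F
  X is a fork here and X is conditioned on, so the path is blocked at X.
All paths are blocked; E ⊥ F | {D, P, X, Y} holds.

Yes — E and F are d-separated given {D, P, X, Y}.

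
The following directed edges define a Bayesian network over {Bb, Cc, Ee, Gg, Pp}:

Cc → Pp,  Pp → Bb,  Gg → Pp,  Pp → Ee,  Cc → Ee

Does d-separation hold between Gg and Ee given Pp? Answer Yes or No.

No

We examine all 2 paths between Gg and Ee:
Path 1: Gg → Pp → Ee
  Pp is a chain here and Pp is conditioned on, so the path is blocked at Pp.
Path 2: Gg → Pp ← Cc → Ee
  Pp is a collider and Pp is conditioned on, which opens it; Cc is a fork and Cc is not conditioned on — no node blocks this path, so it is active.
At least one path is unblocked, so d-separation fails.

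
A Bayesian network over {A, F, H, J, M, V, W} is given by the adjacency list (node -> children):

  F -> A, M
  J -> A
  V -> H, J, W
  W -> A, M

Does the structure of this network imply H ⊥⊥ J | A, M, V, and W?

We examine all 3 paths between H and J:
Path 1: H ← V → J
  V is a fork here and V is conditioned on, so the path is blocked at V.
Path 2: H ← V → W → A ← J
  V is a fork here and V is conditioned on, so the path is blocked at V.
Path 3: H ← V → W → M ← F → A ← J
  V is a fork here and V is conditioned on, so the path is blocked at V.
Every path is blocked, so H and J are d-separated given {A, M, V, W}.

Yes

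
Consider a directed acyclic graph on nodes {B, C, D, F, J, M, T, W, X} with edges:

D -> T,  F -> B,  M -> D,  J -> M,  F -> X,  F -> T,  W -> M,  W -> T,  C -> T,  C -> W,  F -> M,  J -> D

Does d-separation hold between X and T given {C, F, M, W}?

Enumerating the 5 paths from X to T and testing each for blocking by {C, F, M, W}:
Path 1: X ← F → M ← W ← C → T
  F is a fork here and F is conditioned on, so the path is blocked at F.
Path 2: X ← F → M ← W → T
  F is a fork here and F is conditioned on, so the path is blocked at F.
Path 3: X ← F → M ← J → D → T
  F is a fork here and F is conditioned on, so the path is blocked at F.
Path 4: X ← F → M → D → T
  F is a fork here and F is conditioned on, so the path is blocked at F.
Path 5: X ← F → T
  F is a fork here and F is conditioned on, so the path is blocked at F.
All paths are blocked; X ⊥ T | {C, F, M, W} holds.

Yes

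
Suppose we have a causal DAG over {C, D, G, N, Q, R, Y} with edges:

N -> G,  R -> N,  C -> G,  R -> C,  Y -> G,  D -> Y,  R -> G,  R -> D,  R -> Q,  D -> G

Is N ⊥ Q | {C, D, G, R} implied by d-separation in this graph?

Yes

5 paths connect N and Q; each must be blocked for d-separation to hold:
Path 1: N ← R → Q
  R is a fork here and R is conditioned on, so the path is blocked at R.
Path 2: N → G ← Y ← D ← R → Q
  D is a chain here and D is conditioned on, so the path is blocked at D.
Path 3: N → G ← D ← R → Q
  D is a chain here and D is conditioned on, so the path is blocked at D.
Path 4: N → G ← R → Q
  R is a fork here and R is conditioned on, so the path is blocked at R.
Path 5: N → G ← C ← R → Q
  C is a chain here and C is conditioned on, so the path is blocked at C.
Every path is blocked, so N and Q are d-separated given {C, D, G, R}.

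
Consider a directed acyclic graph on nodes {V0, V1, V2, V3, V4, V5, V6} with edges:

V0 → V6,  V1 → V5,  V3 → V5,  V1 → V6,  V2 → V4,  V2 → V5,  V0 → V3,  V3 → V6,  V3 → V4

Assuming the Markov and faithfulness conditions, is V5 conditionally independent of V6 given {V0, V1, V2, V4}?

No — V5 and V6 are not d-separated given {V0, V1, V2, V4}.

There are 5 undirected paths between V5 and V6; checking each against the conditioning set {V0, V1, V2, V4}:
Path 1: V5 ← V1 → V6
  V1 is a fork here and V1 is conditioned on, so the path is blocked at V1.
Path 2: V5 ← V2 → V4 ← V3 ← V0 → V6
  V2 is a fork here and V2 is conditioned on, so the path is blocked at V2.
Path 3: V5 ← V2 → V4 ← V3 → V6
  V2 is a fork here and V2 is conditioned on, so the path is blocked at V2.
Path 4: V5 ← V3 ← V0 → V6
  V0 is a fork here and V0 is conditioned on, so the path is blocked at V0.
Path 5: V5 ← V3 → V6
  V3 is a fork and V3 is not conditioned on — no node blocks this path, so it is active.
Since the path V5 ← V3 → V6 is active, V5 and V6 are not d-separated given {V0, V1, V2, V4}.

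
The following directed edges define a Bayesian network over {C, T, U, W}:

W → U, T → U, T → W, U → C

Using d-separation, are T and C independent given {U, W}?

Yes — T and C are d-separated given {U, W}.

Enumerating the 2 paths from T to C and testing each for blocking by {U, W}:
Path 1: T → W → U → C
  W is a chain here and W is conditioned on, so the path is blocked at W.
Path 2: T → U → C
  U is a chain here and U is conditioned on, so the path is blocked at U.
Every path is blocked, so T and C are d-separated given {U, W}.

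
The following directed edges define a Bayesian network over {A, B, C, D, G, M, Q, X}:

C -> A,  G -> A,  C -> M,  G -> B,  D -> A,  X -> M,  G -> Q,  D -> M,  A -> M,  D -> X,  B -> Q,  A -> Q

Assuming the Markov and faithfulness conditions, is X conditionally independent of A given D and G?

There are 6 undirected paths between X and A; checking each against the conditioning set {D, G}:
Path 1: X ← D → A
  D is a fork here and D is conditioned on, so the path is blocked at D.
Path 2: X ← D → M ← A
  D is a fork here and D is conditioned on, so the path is blocked at D.
Path 3: X ← D → M ← C → A
  D is a fork here and D is conditioned on, so the path is blocked at D.
Path 4: X → M ← D → A
  M is a collider here and neither M nor any of its descendants is conditioned on, so the collider stays closed — the path is blocked at M.
Path 5: X → M ← A
  M is a collider here and neither M nor any of its descendants is conditioned on, so the collider stays closed — the path is blocked at M.
Path 6: X → M ← C → A
  M is a collider here and neither M nor any of its descendants is conditioned on, so the collider stays closed — the path is blocked at M.
All paths are blocked; X ⊥ A | {D, G} holds.

Yes — X and A are d-separated given {D, G}.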